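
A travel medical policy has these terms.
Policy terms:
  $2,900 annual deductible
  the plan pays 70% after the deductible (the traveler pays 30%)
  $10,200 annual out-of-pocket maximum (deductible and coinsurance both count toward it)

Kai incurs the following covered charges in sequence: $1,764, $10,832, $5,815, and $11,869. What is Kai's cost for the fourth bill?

Bill 1, $1,764: fully absorbed by the deductible. Cost to traveler: $1,764. OOP to date $1,764.
Bill 2, $10,832: $1,136 finishes the deductible; $9,696 goes to coinsurance; coinsurance $9,696 × 30% = $2,908.80. Traveler owes $4,044.80 (running OOP $5,808.80).
Bill 3, $5,815: 30% coinsurance on $5,815 = $1,744.50. Traveler owes $1,744.50 (running OOP $7,553.30).
Bill 4, $11,869: 30% coinsurance on $11,869 = $3,560.70. That would push OOP to $11,114, over the $10,200 cap, so traveler pays $10,200 − $7,553.30 = $2,646.70.

$2,646.70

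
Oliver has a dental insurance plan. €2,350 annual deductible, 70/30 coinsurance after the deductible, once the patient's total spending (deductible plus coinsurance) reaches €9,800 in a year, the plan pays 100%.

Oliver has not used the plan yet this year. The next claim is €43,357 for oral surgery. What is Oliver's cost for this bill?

€9,800

The full €2,350 deductible is still open; €2,350 of this bill applies to it.
After the €2,350 deductible portion, €43,357 − €2,350 = €41,007 is subject to coinsurance.
Coinsurance: €41,007 × 30% = €12,302.10.
Patient responsibility before any cap: €2,350 + €12,302.10 = €14,652.10.
That would bring total out-of-pocket to €14,652.10, past the €9,800 cap. The patient is capped at €9,800 − €0 = €9,800 on this claim.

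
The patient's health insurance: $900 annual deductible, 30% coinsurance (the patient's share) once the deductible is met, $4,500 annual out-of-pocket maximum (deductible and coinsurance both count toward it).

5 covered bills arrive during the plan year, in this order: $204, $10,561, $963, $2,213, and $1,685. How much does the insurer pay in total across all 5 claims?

$11,126

Bill 1, $204: fully absorbed by the deductible. Cost to patient: $204. OOP to date $204. Insurer: $204 − $204 = $0.
Bill 2, $10,561: $696 finishes the deductible; $9,865 goes to coinsurance; patient's 30% is $2,959.50. Patient pays $3,655.50; OOP now $3,859.50. Insurer: $10,561 − $3,655.50 = $6,905.50.
Bill 3, $963: 30% coinsurance on $963 = $288.90. Patient owes $288.90 (running OOP $4,148.40). Insurer: $963 − $288.90 = $674.10.
Bill 4, $2,213: deductible met; 30% of $2,213 = $663.90. That would push OOP to $4,812.30, over the $4,500 cap, so patient pays $4,500 − $4,148.40 = $351.60. Plan pays $2,213 − $351.60 = $1,861.40.
Bill 5, $1,685: deductible already satisfied, so patient's share is 30% × $1,685 = $505.50. Adding that to $4,500 gives $5,005.50, past the $4,500 cap; patient pays only $4,500 − $4,500 = $0. Plan pays $1,685 − $0 = $1,685.
Insurer total = bills − patient's total = $15,626 − $4,500 = $11,126.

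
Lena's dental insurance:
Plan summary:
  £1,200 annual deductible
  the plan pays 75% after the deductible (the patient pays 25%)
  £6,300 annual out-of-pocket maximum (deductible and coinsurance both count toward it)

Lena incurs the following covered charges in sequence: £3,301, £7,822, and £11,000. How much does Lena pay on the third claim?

£2,619.25

#1 (£3,301): £1,200 to deductible, leaving £2,101; 25% of £2,101 = £525.25. Patient owes £1,725.25 (running OOP £1,725.25).
#2 (£7,822): deductible met; 25% of £7,822 = £1,955.50. Patient pays £1,955.50; OOP now £3,680.75.
#3 (£11,000): deductible already satisfied, so patient's share is 25% × £11,000 = £2,750. OOP would hit £6,430.75 > £6,300, so the cap limits the patient to £6,300 − £3,680.75 = £2,619.25.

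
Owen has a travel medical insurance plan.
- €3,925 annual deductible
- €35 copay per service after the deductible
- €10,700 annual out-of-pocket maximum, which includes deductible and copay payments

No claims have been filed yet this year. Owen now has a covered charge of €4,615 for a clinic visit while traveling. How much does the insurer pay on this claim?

€655

The full €3,925 deductible is still open; €3,925 of this bill applies to it.
That leaves €4,615 − €3,925 = €690 for the copay.
Copay on this service: €35.
That puts the traveler's cost at €3,925 + €35 = €3,960 before any cap.
Cumulative spending €0 + €3,960 = €3,960 stays under the €10,700 maximum.
Insurer pays the balance: €4,615 − €3,960 = €655.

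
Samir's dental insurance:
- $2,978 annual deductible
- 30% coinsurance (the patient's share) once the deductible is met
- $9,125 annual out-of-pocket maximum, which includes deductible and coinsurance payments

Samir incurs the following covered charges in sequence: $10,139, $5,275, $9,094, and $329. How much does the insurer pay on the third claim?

Bill 1, $10,139: $2,978 finishes the deductible; $7,161 goes to coinsurance; coinsurance $7,161 × 30% = $2,148.30. Patient pays $5,126.30; OOP now $5,126.30. Insurer: $10,139 − $5,126.30 = $5,012.70.
Bill 2, $5,275: deductible already satisfied, so patient's share is 30% × $5,275 = $1,582.50. Patient owes $1,582.50 (running OOP $6,708.80). Plan pays $5,275 − $1,582.50 = $3,692.50.
Bill 3, $9,094: deductible met; 30% of $9,094 = $2,728.20. OOP would hit $9,437 > $9,125, so the cap limits the patient to $9,125 − $6,708.80 = $2,416.20. Insurer: $9,094 − $2,416.20 = $6,677.80.

$6,677.80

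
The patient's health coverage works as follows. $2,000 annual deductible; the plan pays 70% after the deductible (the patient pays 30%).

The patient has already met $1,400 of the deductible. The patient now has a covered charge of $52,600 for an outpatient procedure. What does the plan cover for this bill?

$1,400 of the $2,000 deductible is already met, leaving $600.
The remaining $52,000 (= $52,600 − $600) moves to coinsurance.
Patient's 30% share of $52,000 is $15,600.
Patient responsibility: $600 + $15,600 = $16,200.
The insurer covers the remainder: $52,600 − $16,200 = $36,400.

$36,400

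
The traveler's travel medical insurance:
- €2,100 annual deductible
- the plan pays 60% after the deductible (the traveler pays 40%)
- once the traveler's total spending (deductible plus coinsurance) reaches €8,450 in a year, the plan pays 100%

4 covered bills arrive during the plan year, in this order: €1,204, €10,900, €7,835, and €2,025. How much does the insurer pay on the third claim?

Claim 1 (€1,204): all of it applies to the deductible. Traveler pays €1,204; OOP now €1,204. Plan pays €1,204 − €1,204 = €0.
Claim 2 (€10,900): deductible takes €896, €10,004 remains; 40% of €10,004 = €4,001.60. Cost to traveler: €4,897.60. OOP to date €6,101.60. Plan pays €10,900 − €4,897.60 = €6,002.40.
Claim 3 (€7,835): 40% coinsurance on €7,835 = €3,134. OOP would hit €9,235.60 > €8,450, so the cap limits the traveler to €8,450 − €6,101.60 = €2,348.40. Plan pays €7,835 − €2,348.40 = €5,486.60.

€5,486.60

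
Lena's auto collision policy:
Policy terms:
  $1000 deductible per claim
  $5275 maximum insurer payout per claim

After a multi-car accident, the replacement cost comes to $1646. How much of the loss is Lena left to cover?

Subtract the deductible: $1646 − $1000 = $646.
$646 ≤ $5275, so the limit doesn't bind; insurer pays $646.
Out of pocket: $1646 − $646 = $1000.

$1000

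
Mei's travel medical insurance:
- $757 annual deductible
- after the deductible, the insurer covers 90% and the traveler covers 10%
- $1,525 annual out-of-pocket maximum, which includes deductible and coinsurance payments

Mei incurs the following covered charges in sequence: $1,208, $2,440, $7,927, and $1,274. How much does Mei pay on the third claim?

$478.90

Bill 1, $1,208: deductible takes $757, $451 remains; 10% of $451 = $45.10. Cost to traveler: $802.10. OOP to date $802.10.
Bill 2, $2,440: deductible already satisfied, so traveler's share is 10% × $2,440 = $244. Traveler pays $244; OOP now $1,046.10.
Bill 3, $7,927: deductible met; 10% of $7,927 = $792.70. OOP would hit $1,838.80 > $1,525, so the cap limits the traveler to $1,525 − $1,046.10 = $478.90.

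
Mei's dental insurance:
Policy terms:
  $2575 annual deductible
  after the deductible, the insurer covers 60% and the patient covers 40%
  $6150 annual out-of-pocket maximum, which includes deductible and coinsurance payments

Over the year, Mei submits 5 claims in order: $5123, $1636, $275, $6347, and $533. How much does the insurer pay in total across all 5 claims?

#1 ($5123): deductible takes $2575, $2548 remains; coinsurance $2548 × 40% = $1019.20. Cost to patient: $3594.20. OOP to date $3594.20. Plan pays $5123 − $3594.20 = $1528.80.
#2 ($1636): deductible already satisfied, so patient's share is 40% × $1636 = $654.40. Patient owes $654.40 (running OOP $4248.60). Insurer: $1636 − $654.40 = $981.60.
#3 ($275): 40% coinsurance on $275 = $110. Patient owes $110 (running OOP $4358.60). Insurer: $275 − $110 = $165.
#4 ($6347): deductible already satisfied, so patient's share is 40% × $6347 = $2538.80. That would push OOP to $6897.40, over the $6150 cap, so patient pays $6150 − $4358.60 = $1791.40. Insurer: $6347 − $1791.40 = $4555.60.
#5 ($533): deductible already satisfied, so patient's share is 40% × $533 = $213.20. OOP would hit $6363.20 > $6150, so the cap limits the patient to $6150 − $6150 = $0. Insurer: $533 − $0 = $533.
Insurer total: $1528.80 + $981.60 + $165 + $4555.60 + $533 = $7764.

$7764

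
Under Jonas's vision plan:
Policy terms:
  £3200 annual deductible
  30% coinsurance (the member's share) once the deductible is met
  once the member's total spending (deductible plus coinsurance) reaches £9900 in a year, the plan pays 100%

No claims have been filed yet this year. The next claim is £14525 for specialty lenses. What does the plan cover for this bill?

Deductible not yet touched, so the first £3200 of the bill goes to the deductible.
That leaves £14525 − £3200 = £11325 for coinsurance.
Coinsurance: £11325 × 30% = £3397.50.
Member responsibility before any cap: £3200 + £3397.50 = £6597.50.
Year-to-date out-of-pocket becomes £0 + £6597.50 = £6597.50, still under the £9900 maximum, so no cap applies.
The insurer covers the remainder: £14525 − £6597.50 = £7927.50.

£7927.50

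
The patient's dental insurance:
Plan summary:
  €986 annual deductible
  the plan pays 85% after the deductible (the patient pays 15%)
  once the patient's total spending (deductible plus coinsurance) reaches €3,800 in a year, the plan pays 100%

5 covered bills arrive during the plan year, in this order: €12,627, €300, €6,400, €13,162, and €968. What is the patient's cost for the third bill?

€960

#1 (€12,627): €986 to deductible, leaving €11,641; coinsurance €11,641 × 15% = €1,746.15. Patient pays €2,732.15; OOP now €2,732.15.
#2 (€300): 15% coinsurance on €300 = €45. Patient owes €45 (running OOP €2,777.15).
#3 (€6,400): deductible already satisfied, so patient's share is 15% × €6,400 = €960. Cost to patient: €960. OOP to date €3,737.15.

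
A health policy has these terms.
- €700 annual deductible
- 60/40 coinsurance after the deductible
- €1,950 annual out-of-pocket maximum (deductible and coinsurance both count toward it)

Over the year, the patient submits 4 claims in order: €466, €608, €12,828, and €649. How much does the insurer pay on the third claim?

€11,727.60

#1 (€466): entire amount goes to the deductible. Cost to patient: €466. OOP to date €466. Plan pays €466 − €466 = €0.
#2 (€608): deductible takes €234, €374 remains; patient's 40% is €149.60. Patient pays €383.60; OOP now €849.60. Insurer: €608 − €383.60 = €224.40.
#3 (€12,828): deductible met; 40% of €12,828 = €5,131.20. That would push OOP to €5,980.80, over the €1,950 cap, so patient pays €1,950 − €849.60 = €1,100.40. Plan pays €12,828 − €1,100.40 = €11,727.60.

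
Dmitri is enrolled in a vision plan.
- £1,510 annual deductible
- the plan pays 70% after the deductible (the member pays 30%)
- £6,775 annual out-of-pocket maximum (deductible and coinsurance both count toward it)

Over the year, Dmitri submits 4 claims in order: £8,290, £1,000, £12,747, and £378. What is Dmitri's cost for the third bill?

£2,931

Claim 1 (£8,290): £1,510 to deductible, leaving £6,780; 30% of £6,780 = £2,034. Member owes £3,544 (running OOP £3,544).
Claim 2 (£1,000): deductible already satisfied, so member's share is 30% × £1,000 = £300. Member pays £300; OOP now £3,844.
Claim 3 (£12,747): deductible already satisfied, so member's share is 30% × £12,747 = £3,824.10. That would push OOP to £7,668.10, over the £6,775 cap, so member pays £6,775 − £3,844 = £2,931.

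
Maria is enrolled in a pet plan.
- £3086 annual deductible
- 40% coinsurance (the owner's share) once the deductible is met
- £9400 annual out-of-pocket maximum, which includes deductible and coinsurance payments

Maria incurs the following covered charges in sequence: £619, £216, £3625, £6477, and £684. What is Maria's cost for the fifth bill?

Claim 1 (£619): entire amount goes to the deductible. Owner owes £619 (running OOP £619).
Claim 2 (£216): fully absorbed by the deductible. Cost to owner: £216. OOP to date £835.
Claim 3 (£3625): £2251 to deductible, leaving £1374; owner's 40% is £549.60. Owner pays £2800.60; OOP now £3635.60.
Claim 4 (£6477): 40% coinsurance on £6477 = £2590.80. Cost to owner: £2590.80. OOP to date £6226.40.
Claim 5 (£684): deductible met; 40% of £684 = £273.60. Owner owes £273.60 (running OOP £6500).

£273.60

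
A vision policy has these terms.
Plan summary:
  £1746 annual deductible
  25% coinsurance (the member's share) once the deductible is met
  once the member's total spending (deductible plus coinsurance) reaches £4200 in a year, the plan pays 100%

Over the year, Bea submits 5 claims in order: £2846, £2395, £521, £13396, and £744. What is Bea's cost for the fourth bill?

Claim 1 — £2846: £1746 to deductible, leaving £1100; 25% of £1100 = £275. Member owes £2021 (running OOP £2021).
Claim 2 — £2395: 25% coinsurance on £2395 = £598.75. Member owes £598.75 (running OOP £2619.75).
Claim 3 — £521: deductible met; 25% of £521 = £130.25. Cost to member: £130.25. OOP to date £2750.
Claim 4 — £13396: deductible already satisfied, so member's share is 25% × £13396 = £3349. Adding that to £2750 gives £6099, past the £4200 cap; member pays only £4200 − £2750 = £1450.

£1450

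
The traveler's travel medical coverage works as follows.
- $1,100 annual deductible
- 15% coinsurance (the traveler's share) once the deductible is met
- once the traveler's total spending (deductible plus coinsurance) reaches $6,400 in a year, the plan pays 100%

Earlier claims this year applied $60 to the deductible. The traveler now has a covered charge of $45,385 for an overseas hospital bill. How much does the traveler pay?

$60 of the $1,100 deductible is already met, leaving $1,040.
After the $1,040 deductible portion, $45,385 − $1,040 = $44,345 is subject to coinsurance.
15% of $44,345 = $6,651.75 falls to the traveler.
That puts the traveler's cost at $1,040 + $6,651.75 = $7,691.75 before any cap.
Year-to-date out-of-pocket would reach $60 + $7,691.75 = $7,751.75, above the $6,400 maximum, so the traveler pays only $6,400 − $60 = $6,340.

$6,340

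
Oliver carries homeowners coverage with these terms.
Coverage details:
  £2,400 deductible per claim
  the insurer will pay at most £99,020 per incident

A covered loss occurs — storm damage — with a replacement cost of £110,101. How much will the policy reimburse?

Subtract the deductible: £110,101 − £2,400 = £107,701.
The £99,020 per-incident cap binds; insurer pays £99,020.

£99,020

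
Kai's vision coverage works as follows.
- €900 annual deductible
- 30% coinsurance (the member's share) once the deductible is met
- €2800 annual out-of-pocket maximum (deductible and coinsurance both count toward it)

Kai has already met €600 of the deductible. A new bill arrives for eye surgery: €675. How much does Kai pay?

€600 of the €900 deductible is already met, leaving €300.
That leaves €675 − €300 = €375 for coinsurance.
30% of €375 = €112.50 falls to the member.
So the member owes €300 + €112.50 = €412.50 before any cap.
Year-to-date out-of-pocket becomes €600 + €412.50 = €1012.50, still under the €2800 maximum, so no cap applies.

€412.50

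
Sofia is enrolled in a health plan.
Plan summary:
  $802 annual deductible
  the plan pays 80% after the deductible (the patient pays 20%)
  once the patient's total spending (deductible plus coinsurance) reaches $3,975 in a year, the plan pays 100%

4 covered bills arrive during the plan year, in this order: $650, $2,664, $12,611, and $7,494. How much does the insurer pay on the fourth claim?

$7,345.60

Bill 1, $650: fully absorbed by the deductible. Patient pays $650; OOP now $650. Insurer: $650 − $650 = $0.
Bill 2, $2,664: deductible takes $152, $2,512 remains; 20% of $2,512 = $502.40. Cost to patient: $654.40. OOP to date $1,304.40. Insurer: $2,664 − $654.40 = $2,009.60.
Bill 3, $12,611: deductible met; 20% of $12,611 = $2,522.20. Patient pays $2,522.20; OOP now $3,826.60. Insurer: $12,611 − $2,522.20 = $10,088.80.
Bill 4, $7,494: deductible already satisfied, so patient's share is 20% × $7,494 = $1,498.80. Adding that to $3,826.60 gives $5,325.40, past the $3,975 cap; patient pays only $3,975 − $3,826.60 = $148.40. Plan pays $7,494 − $148.40 = $7,345.60.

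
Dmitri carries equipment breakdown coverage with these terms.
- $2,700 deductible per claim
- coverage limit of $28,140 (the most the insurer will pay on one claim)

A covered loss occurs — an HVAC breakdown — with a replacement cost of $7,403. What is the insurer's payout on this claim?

$4,703

Subtract the deductible: $7,403 − $2,700 = $4,703.
$4,703 ≤ $28,140, so the limit doesn't bind; insurer pays $4,703.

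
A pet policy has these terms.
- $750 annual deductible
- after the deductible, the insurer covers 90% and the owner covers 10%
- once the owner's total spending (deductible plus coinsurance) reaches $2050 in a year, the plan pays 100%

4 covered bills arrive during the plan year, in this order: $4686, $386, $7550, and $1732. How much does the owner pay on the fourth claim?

$112.80

Claim 1 — $4686: $750 finishes the deductible; $3936 goes to coinsurance; 10% of $3936 = $393.60. Owner pays $1143.60; OOP now $1143.60.
Claim 2 — $386: deductible met; 10% of $386 = $38.60. Cost to owner: $38.60. OOP to date $1182.20.
Claim 3 — $7550: deductible already satisfied, so owner's share is 10% × $7550 = $755. Owner owes $755 (running OOP $1937.20).
Claim 4 — $1732: deductible met; 10% of $1732 = $173.20. Adding that to $1937.20 gives $2110.40, past the $2050 cap; owner pays only $2050 − $1937.20 = $112.80.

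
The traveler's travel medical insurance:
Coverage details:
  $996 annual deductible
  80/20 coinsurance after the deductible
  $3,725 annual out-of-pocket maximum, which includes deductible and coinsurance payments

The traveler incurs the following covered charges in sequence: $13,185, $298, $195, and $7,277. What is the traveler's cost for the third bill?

Bill 1, $13,185: $996 to deductible, leaving $12,189; coinsurance $12,189 × 20% = $2,437.80. Traveler owes $3,433.80 (running OOP $3,433.80).
Bill 2, $298: deductible already satisfied, so traveler's share is 20% × $298 = $59.60. Traveler owes $59.60 (running OOP $3,493.40).
Bill 3, $195: deductible already satisfied, so traveler's share is 20% × $195 = $39. Cost to traveler: $39. OOP to date $3,532.40.

$39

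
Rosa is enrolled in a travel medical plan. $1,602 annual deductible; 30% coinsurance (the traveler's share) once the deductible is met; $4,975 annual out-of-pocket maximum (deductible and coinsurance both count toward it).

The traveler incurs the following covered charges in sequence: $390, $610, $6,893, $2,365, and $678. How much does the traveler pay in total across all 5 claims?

Claim 1 — $390: all of it applies to the deductible. Traveler owes $390 (running OOP $390).
Claim 2 — $610: all of it applies to the deductible. Cost to traveler: $610. OOP to date $1,000.
Claim 3 — $6,893: $602 to deductible, leaving $6,291; traveler's 30% is $1,887.30. Traveler owes $2,489.30 (running OOP $3,489.30).
Claim 4 — $2,365: deductible met; 30% of $2,365 = $709.50. Traveler pays $709.50; OOP now $4,198.80.
Claim 5 — $678: deductible met; 30% of $678 = $203.40. Traveler pays $203.40; OOP now $4,402.20.
Total paid by the traveler: $390 + $610 + $2,489.30 + $709.50 + $203.40 = $4,402.20.

$4,402.20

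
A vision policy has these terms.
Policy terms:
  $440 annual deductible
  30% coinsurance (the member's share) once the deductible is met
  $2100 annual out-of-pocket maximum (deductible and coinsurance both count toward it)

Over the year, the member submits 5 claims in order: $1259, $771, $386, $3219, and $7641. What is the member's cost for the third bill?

$115.80

Claim 1 — $1259: $440 to deductible, leaving $819; 30% of $819 = $245.70. Cost to member: $685.70. OOP to date $685.70.
Claim 2 — $771: 30% coinsurance on $771 = $231.30. Member pays $231.30; OOP now $917.
Claim 3 — $386: deductible already satisfied, so member's share is 30% × $386 = $115.80. Cost to member: $115.80. OOP to date $1032.80.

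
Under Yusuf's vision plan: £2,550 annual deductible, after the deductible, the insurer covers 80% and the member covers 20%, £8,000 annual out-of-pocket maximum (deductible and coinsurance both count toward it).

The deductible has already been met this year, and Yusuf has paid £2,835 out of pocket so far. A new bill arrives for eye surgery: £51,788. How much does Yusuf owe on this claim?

£5,165

The deductible is already satisfied, so the full bill goes to coinsurance.
Member's 20% share of £51,788 is £10,357.60.
Adding £10,357.60 to the £2,835 already spent would give £13,192.60, which exceeds the £8,000 cap; the member pays just £8,000 − £2,835 = £5,165.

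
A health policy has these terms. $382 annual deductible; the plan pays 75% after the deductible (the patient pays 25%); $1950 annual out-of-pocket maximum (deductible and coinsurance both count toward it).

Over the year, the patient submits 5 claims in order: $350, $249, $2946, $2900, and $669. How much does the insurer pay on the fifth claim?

$616.75

Claim 1 ($350): fully absorbed by the deductible. Cost to patient: $350. OOP to date $350. Plan pays $350 − $350 = $0.
Claim 2 ($249): $32 finishes the deductible; $217 goes to coinsurance; 25% of $217 = $54.25. Patient pays $86.25; OOP now $436.25. Plan pays $249 − $86.25 = $162.75.
Claim 3 ($2946): deductible met; 25% of $2946 = $736.50. Patient pays $736.50; OOP now $1172.75. Insurer: $2946 − $736.50 = $2209.50.
Claim 4 ($2900): 25% coinsurance on $2900 = $725. Cost to patient: $725. OOP to date $1897.75. Insurer: $2900 − $725 = $2175.
Claim 5 ($669): deductible met; 25% of $669 = $167.25. Adding that to $1897.75 gives $2065, past the $1950 cap; patient pays only $1950 − $1897.75 = $52.25. Insurer: $669 − $52.25 = $616.75.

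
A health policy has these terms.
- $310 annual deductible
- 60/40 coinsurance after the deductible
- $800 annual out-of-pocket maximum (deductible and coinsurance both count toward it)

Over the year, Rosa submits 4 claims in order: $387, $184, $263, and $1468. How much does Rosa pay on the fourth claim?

$280.40

Claim 1 — $387: $310 finishes the deductible; $77 goes to coinsurance; patient's 40% is $30.80. Patient pays $340.80; OOP now $340.80.
Claim 2 — $184: deductible met; 40% of $184 = $73.60. Patient pays $73.60; OOP now $414.40.
Claim 3 — $263: deductible already satisfied, so patient's share is 40% × $263 = $105.20. Cost to patient: $105.20. OOP to date $519.60.
Claim 4 — $1468: deductible already satisfied, so patient's share is 40% × $1468 = $587.20. OOP would hit $1106.80 > $800, so the cap limits the patient to $800 − $519.60 = $280.40.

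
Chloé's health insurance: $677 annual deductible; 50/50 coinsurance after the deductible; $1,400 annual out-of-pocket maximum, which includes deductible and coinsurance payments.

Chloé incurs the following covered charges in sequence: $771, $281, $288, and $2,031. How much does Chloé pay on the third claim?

#1 ($771): $677 finishes the deductible; $94 goes to coinsurance; coinsurance $94 × 50% = $47. Cost to patient: $724. OOP to date $724.
#2 ($281): deductible already satisfied, so patient's share is 50% × $281 = $140.50. Patient pays $140.50; OOP now $864.50.
#3 ($288): deductible met; 50% of $288 = $144. Patient owes $144 (running OOP $1,008.50).

$144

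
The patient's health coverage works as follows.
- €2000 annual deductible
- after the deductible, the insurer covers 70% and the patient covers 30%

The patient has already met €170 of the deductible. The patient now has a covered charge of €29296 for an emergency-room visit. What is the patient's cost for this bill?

€170 of the €2000 deductible is already met, leaving €1830.
That leaves €29296 − €1830 = €27466 for coinsurance.
Patient's 30% share of €27466 is €8239.80.
So the patient owes €1830 + €8239.80 = €10069.80.

€10069.80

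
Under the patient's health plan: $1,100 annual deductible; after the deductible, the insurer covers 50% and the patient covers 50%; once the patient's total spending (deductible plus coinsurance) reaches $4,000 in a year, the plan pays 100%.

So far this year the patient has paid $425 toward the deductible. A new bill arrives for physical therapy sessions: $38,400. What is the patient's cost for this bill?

$425 of the $1,100 deductible is already met, leaving $675.
After the $675 deductible portion, $38,400 − $675 = $37,725 is subject to coinsurance.
50% of $37,725 = $18,862.50 falls to the patient.
That puts the patient's cost at $675 + $18,862.50 = $19,537.50 before any cap.
Adding $19,537.50 to the $425 already spent would give $19,962.50, which exceeds the $4,000 cap; the patient pays just $4,000 − $425 = $3,575.

$3,575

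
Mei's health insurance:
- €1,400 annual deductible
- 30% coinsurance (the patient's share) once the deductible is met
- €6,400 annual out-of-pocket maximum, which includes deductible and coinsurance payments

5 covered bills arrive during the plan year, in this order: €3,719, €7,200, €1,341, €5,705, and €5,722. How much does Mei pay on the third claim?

Claim 1 — €3,719: deductible takes €1,400, €2,319 remains; 30% of €2,319 = €695.70. Patient pays €2,095.70; OOP now €2,095.70.
Claim 2 — €7,200: deductible already satisfied, so patient's share is 30% × €7,200 = €2,160. Cost to patient: €2,160. OOP to date €4,255.70.
Claim 3 — €1,341: deductible already satisfied, so patient's share is 30% × €1,341 = €402.30. Patient owes €402.30 (running OOP €4,658).

€402.30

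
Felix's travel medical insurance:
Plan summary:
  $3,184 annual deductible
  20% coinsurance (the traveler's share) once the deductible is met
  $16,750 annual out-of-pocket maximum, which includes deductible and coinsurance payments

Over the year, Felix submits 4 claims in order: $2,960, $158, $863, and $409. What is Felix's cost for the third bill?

#1 ($2,960): fully absorbed by the deductible. Traveler pays $2,960; OOP now $2,960.
#2 ($158): entire amount goes to the deductible. Cost to traveler: $158. OOP to date $3,118.
#3 ($863): $66 finishes the deductible; $797 goes to coinsurance; coinsurance $797 × 20% = $159.40. Traveler owes $225.40 (running OOP $3,343.40).

$225.40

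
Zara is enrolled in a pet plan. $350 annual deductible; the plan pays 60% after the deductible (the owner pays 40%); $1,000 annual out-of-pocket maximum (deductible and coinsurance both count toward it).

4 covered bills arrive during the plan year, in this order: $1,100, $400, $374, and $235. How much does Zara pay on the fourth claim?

$40.40

Claim 1 ($1,100): $350 finishes the deductible; $750 goes to coinsurance; owner's 40% is $300. Owner pays $650; OOP now $650.
Claim 2 ($400): deductible met; 40% of $400 = $160. Owner pays $160; OOP now $810.
Claim 3 ($374): 40% coinsurance on $374 = $149.60. Cost to owner: $149.60. OOP to date $959.60.
Claim 4 ($235): deductible already satisfied, so owner's share is 40% × $235 = $94. That would push OOP to $1,053.60, over the $1,000 cap, so owner pays $1,000 − $959.60 = $40.40.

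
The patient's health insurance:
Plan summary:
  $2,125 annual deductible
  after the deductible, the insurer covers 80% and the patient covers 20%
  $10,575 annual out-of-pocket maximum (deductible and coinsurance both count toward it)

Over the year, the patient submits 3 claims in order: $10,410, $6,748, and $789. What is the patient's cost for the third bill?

$157.80

Claim 1 ($10,410): $2,125 to deductible, leaving $8,285; patient's 20% is $1,657. Patient pays $3,782; OOP now $3,782.
Claim 2 ($6,748): deductible already satisfied, so patient's share is 20% × $6,748 = $1,349.60. Cost to patient: $1,349.60. OOP to date $5,131.60.
Claim 3 ($789): deductible already satisfied, so patient's share is 20% × $789 = $157.80. Patient pays $157.80; OOP now $5,289.40.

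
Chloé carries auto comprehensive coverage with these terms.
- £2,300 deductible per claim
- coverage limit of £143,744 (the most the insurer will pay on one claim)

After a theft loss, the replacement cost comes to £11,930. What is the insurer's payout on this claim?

Less the £2,300 deductible: £11,930 − £2,300 = £9,630.
That's under the £143,744 cap, so the insurer reimburses the full £9,630.

£9,630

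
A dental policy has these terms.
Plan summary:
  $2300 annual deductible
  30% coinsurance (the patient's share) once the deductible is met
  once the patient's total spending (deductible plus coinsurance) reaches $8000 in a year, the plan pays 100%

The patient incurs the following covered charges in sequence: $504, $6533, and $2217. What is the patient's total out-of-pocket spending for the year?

Claim 1 — $504: entire amount goes to the deductible. Cost to patient: $504. OOP to date $504.
Claim 2 — $6533: deductible takes $1796, $4737 remains; coinsurance $4737 × 30% = $1421.10. Patient pays $3217.10; OOP now $3721.10.
Claim 3 — $2217: 30% coinsurance on $2217 = $665.10. Patient pays $665.10; OOP now $4386.20.
Summing the patient's payments: $504 + $3217.10 + $665.10 = $4386.20.

$4386.20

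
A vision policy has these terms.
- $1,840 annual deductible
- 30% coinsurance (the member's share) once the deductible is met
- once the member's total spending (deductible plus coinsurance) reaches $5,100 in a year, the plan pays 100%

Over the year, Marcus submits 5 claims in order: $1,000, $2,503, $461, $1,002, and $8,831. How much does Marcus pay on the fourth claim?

Claim 1 — $1,000: all of it applies to the deductible. Member owes $1,000 (running OOP $1,000).
Claim 2 — $2,503: $840 finishes the deductible; $1,663 goes to coinsurance; member's 30% is $498.90. Member owes $1,338.90 (running OOP $2,338.90).
Claim 3 — $461: 30% coinsurance on $461 = $138.30. Member owes $138.30 (running OOP $2,477.20).
Claim 4 — $1,002: 30% coinsurance on $1,002 = $300.60. Member pays $300.60; OOP now $2,777.80.

$300.60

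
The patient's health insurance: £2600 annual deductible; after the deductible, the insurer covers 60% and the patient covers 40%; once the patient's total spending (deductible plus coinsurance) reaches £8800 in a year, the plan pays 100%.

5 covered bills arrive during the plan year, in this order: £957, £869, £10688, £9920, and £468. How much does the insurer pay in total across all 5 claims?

£14102

#1 (£957): fully absorbed by the deductible. Patient pays £957; OOP now £957. Plan pays £957 − £957 = £0.
#2 (£869): fully absorbed by the deductible. Patient owes £869 (running OOP £1826). Insurer: £869 − £869 = £0.
#3 (£10688): deductible takes £774, £9914 remains; patient's 40% is £3965.60. Patient owes £4739.60 (running OOP £6565.60). Insurer: £10688 − £4739.60 = £5948.40.
#4 (£9920): deductible already satisfied, so patient's share is 40% × £9920 = £3968. OOP would hit £10533.60 > £8800, so the cap limits the patient to £8800 − £6565.60 = £2234.40. Plan pays £9920 − £2234.40 = £7685.60.
#5 (£468): deductible already satisfied, so patient's share is 40% × £468 = £187.20. Adding that to £8800 gives £8987.20, past the £8800 cap; patient pays only £8800 − £8800 = £0. Insurer: £468 − £0 = £468.
Insurer total: £0 + £0 + £5948.40 + £7685.60 + £468 = £14102.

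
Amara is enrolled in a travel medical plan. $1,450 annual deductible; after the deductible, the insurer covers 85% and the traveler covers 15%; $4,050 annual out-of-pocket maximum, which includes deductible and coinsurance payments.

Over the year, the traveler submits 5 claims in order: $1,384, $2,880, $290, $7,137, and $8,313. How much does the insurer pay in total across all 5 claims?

Claim 1 — $1,384: all of it applies to the deductible. Cost to traveler: $1,384. OOP to date $1,384. Insurer: $1,384 − $1,384 = $0.
Claim 2 — $2,880: $66 to deductible, leaving $2,814; coinsurance $2,814 × 15% = $422.10. Cost to traveler: $488.10. OOP to date $1,872.10. Insurer: $2,880 − $488.10 = $2,391.90.
Claim 3 — $290: deductible already satisfied, so traveler's share is 15% × $290 = $43.50. Cost to traveler: $43.50. OOP to date $1,915.60. Insurer: $290 − $43.50 = $246.50.
Claim 4 — $7,137: deductible met; 15% of $7,137 = $1,070.55. Cost to traveler: $1,070.55. OOP to date $2,986.15. Insurer: $7,137 − $1,070.55 = $6,066.45.
Claim 5 — $8,313: deductible already satisfied, so traveler's share is 15% × $8,313 = $1,246.95. That would push OOP to $4,233.10, over the $4,050 cap, so traveler pays $4,050 − $2,986.15 = $1,063.85. Plan pays $8,313 − $1,063.85 = $7,249.15.
Insurer total: $0 + $2,391.90 + $246.50 + $6,066.45 + $7,249.15 = $15,954.

$15,954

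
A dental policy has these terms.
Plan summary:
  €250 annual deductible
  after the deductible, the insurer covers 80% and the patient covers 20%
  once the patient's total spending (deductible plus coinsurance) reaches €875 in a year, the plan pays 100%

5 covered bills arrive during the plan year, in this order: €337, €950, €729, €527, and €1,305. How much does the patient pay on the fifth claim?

Bill 1, €337: €250 to deductible, leaving €87; coinsurance €87 × 20% = €17.40. Cost to patient: €267.40. OOP to date €267.40.
Bill 2, €950: deductible already satisfied, so patient's share is 20% × €950 = €190. Patient pays €190; OOP now €457.40.
Bill 3, €729: deductible already satisfied, so patient's share is 20% × €729 = €145.80. Patient owes €145.80 (running OOP €603.20).
Bill 4, €527: deductible met; 20% of €527 = €105.40. Patient pays €105.40; OOP now €708.60.
Bill 5, €1,305: deductible met; 20% of €1,305 = €261. OOP would hit €969.60 > €875, so the cap limits the patient to €875 − €708.60 = €166.40.

€166.40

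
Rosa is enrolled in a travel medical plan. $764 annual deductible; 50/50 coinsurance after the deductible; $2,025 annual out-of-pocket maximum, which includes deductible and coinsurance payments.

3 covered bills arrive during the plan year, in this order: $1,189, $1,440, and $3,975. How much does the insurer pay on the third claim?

#1 ($1,189): $764 to deductible, leaving $425; 50% of $425 = $212.50. Traveler pays $976.50; OOP now $976.50. Plan pays $1,189 − $976.50 = $212.50.
#2 ($1,440): deductible already satisfied, so traveler's share is 50% × $1,440 = $720. Cost to traveler: $720. OOP to date $1,696.50. Insurer: $1,440 − $720 = $720.
#3 ($3,975): deductible already satisfied, so traveler's share is 50% × $3,975 = $1,987.50. That would push OOP to $3,684, over the $2,025 cap, so traveler pays $2,025 − $1,696.50 = $328.50. Plan pays $3,975 − $328.50 = $3,646.50.

$3,646.50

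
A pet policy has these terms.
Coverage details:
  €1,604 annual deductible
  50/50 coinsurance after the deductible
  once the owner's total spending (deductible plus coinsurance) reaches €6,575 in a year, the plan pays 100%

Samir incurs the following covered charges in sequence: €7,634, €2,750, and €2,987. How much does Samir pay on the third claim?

Claim 1 (€7,634): deductible takes €1,604, €6,030 remains; coinsurance €6,030 × 50% = €3,015. Cost to owner: €4,619. OOP to date €4,619.
Claim 2 (€2,750): deductible already satisfied, so owner's share is 50% × €2,750 = €1,375. Owner pays €1,375; OOP now €5,994.
Claim 3 (€2,987): deductible already satisfied, so owner's share is 50% × €2,987 = €1,493.50. Adding that to €5,994 gives €7,487.50, past the €6,575 cap; owner pays only €6,575 − €5,994 = €581.

€581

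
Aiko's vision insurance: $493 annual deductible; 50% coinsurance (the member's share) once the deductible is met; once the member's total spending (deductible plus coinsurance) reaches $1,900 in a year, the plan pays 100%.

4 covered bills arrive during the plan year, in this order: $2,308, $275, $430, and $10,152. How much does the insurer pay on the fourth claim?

$10,005

Bill 1, $2,308: $493 finishes the deductible; $1,815 goes to coinsurance; coinsurance $1,815 × 50% = $907.50. Cost to member: $1,400.50. OOP to date $1,400.50. Plan pays $2,308 − $1,400.50 = $907.50.
Bill 2, $275: deductible already satisfied, so member's share is 50% × $275 = $137.50. Member pays $137.50; OOP now $1,538. Insurer: $275 − $137.50 = $137.50.
Bill 3, $430: 50% coinsurance on $430 = $215. Member pays $215; OOP now $1,753. Insurer: $430 − $215 = $215.
Bill 4, $10,152: 50% coinsurance on $10,152 = $5,076. That would push OOP to $6,829, over the $1,900 cap, so member pays $1,900 − $1,753 = $147. Insurer: $10,152 − $147 = $10,005.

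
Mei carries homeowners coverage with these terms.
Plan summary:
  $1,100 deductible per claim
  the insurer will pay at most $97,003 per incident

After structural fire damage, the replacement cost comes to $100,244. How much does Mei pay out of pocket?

Subtract the deductible: $100,244 − $1,100 = $99,144.
$99,144 exceeds the $97,003 limit, so the insurer pays the limit: $97,003.
Out of pocket: $100,244 − $97,003 = $3,241.

$3,241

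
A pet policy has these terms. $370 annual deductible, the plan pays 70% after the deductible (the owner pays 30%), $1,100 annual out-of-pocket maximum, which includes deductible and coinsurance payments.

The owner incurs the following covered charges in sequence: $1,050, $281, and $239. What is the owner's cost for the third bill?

$71.70

Claim 1 ($1,050): $370 to deductible, leaving $680; coinsurance $680 × 30% = $204. Owner owes $574 (running OOP $574).
Claim 2 ($281): 30% coinsurance on $281 = $84.30. Owner pays $84.30; OOP now $658.30.
Claim 3 ($239): deductible met; 30% of $239 = $71.70. Owner owes $71.70 (running OOP $730).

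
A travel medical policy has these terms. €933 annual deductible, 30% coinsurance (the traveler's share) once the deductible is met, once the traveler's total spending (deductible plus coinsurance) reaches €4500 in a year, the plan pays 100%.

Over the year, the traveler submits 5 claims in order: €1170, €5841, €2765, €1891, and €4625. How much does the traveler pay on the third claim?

#1 (€1170): deductible takes €933, €237 remains; traveler's 30% is €71.10. Traveler pays €1004.10; OOP now €1004.10.
#2 (€5841): deductible met; 30% of €5841 = €1752.30. Traveler owes €1752.30 (running OOP €2756.40).
#3 (€2765): 30% coinsurance on €2765 = €829.50. Traveler pays €829.50; OOP now €3585.90.

€829.50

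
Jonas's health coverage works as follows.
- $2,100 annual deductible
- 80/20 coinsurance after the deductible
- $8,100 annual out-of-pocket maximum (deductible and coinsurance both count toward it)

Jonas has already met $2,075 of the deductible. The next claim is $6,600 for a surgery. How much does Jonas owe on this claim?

$1,340

Remaining deductible: $2,100 − $2,075 = $25.
After the $25 deductible portion, $6,600 − $25 = $6,575 is subject to coinsurance.
Coinsurance: $6,575 × 20% = $1,315.
Patient responsibility before any cap: $25 + $1,315 = $1,340.
Total out-of-pocket so far would be $2,075 + $1,340 = $3,415, below the $8,100 cap — no reduction.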